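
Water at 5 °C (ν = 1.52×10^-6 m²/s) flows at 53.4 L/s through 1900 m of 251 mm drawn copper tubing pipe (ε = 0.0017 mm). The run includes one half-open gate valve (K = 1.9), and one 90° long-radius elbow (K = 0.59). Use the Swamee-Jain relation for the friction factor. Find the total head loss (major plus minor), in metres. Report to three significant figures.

V = 4Q/(πD²) = 1.079 m/s; V²/2g = 0.05936 m
Re = 1.78×10^5, ε/D = 6.77×10^-6 → f = 0.01595 (Swamee-Jain)
Major: h_f = f(L/D)·V²/2g = 0.01595·7570·0.05936 = 7.165 m
Minor: ΣK = 2.49; h_m = ΣK·V²/2g = 0.1478 m
Total H_L = 7.165 + 0.1478 = 7.313 m

H_L ≈ 7.31 m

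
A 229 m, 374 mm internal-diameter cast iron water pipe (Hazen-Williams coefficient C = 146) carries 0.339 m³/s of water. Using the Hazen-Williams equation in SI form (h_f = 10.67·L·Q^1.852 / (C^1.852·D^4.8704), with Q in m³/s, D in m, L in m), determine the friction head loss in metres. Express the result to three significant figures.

h_f ≈ 3.89 m

h_f = 10.67·229·0.339^1.852 / (146^1.852·0.374^4.8704) = 3.889 m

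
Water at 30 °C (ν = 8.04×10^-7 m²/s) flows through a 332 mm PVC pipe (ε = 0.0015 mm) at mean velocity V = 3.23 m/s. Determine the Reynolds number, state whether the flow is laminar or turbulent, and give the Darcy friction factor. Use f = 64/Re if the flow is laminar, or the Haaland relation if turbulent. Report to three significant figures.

Re ≈ 1.33×10^6; turbulent; f ≈ 0.0111

Re = VD/ν = 3.230·0.332/8.04×10^-7 = 1.33×10^6
Re > 4000 → turbulent; ε/D = 4.52×10^-6
Haaland: f = 0.01114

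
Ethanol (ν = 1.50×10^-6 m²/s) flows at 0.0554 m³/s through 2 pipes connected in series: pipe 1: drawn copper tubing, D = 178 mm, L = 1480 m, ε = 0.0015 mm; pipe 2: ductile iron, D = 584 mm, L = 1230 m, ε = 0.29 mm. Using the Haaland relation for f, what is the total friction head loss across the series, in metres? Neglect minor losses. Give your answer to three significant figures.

Pipe 1: V = 2.226 m/s, Re = 2.64×10^5, ε/D = 8.43×10^-6, f = 0.01475, h_1 = f(L/D)V²/2g = 30.98 m
Pipe 2: V = 0.2068 m/s, Re = 8.05×10^4, ε/D = 4.97×10^-4, f = 0.02065, h_2 = f(L/D)V²/2g = 0.09480 m
Series → Q common, losses add: H = Σh = 31.08 m

H ≈ 31.1 m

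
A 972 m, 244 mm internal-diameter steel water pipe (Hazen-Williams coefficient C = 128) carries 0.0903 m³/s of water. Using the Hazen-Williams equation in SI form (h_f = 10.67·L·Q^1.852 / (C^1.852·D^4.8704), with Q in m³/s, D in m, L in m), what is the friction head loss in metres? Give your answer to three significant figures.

h_f = 10.67·972·0.0903^1.852 / (128^1.852·0.244^4.8704) = 14.55 m

h_f ≈ 14.6 m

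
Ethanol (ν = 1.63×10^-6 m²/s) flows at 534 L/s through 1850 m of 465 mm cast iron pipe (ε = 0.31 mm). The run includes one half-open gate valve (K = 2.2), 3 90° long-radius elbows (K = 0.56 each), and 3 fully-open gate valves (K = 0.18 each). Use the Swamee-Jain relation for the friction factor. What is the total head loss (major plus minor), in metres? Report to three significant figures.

V = 4Q/(πD²) = 3.144 m/s; V²/2g = 0.5040 m
Re = 8.97×10^5, ε/D = 6.67×10^-4 → f = 0.01839 (Swamee-Jain)
Major: h_f = f(L/D)·V²/2g = 0.01839·3978·0.5040 = 36.86 m
Minor: ΣK = 4.42; h_m = ΣK·V²/2g = 2.227 m
Total H_L = 36.86 + 2.227 = 39.09 m

H_L ≈ 39.1 m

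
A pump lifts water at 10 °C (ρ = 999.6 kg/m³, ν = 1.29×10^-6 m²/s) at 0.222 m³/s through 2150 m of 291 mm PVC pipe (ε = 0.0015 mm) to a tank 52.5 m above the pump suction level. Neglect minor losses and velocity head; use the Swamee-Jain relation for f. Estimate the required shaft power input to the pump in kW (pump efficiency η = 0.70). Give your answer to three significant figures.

V = 4Q/(πD²) = 3.338 m/s; Re = 7.53×10^5; ε/D = 5.15×10^-6; f = 0.01229
h_f = f(L/D)V²/2g = 51.57 m
Total head H = z + h_f = 52.5 + 51.57 = 104.1 m
P_hyd = ρgQH = 999.6·9.81·0.222·104.1 = 226.5 kW
P_shaft = P_hyd/η = 226.5/0.70 = 323.6 kW

P_shaft ≈ 324 kW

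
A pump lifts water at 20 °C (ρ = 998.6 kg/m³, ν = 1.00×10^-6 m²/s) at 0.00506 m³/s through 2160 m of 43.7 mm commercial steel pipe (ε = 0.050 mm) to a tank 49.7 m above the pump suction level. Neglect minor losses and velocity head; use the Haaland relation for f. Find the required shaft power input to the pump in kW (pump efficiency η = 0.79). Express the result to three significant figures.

V = 4Q/(πD²) = 3.374 m/s; Re = 1.47×10^5; ε/D = 0.00114; f = 0.02184
h_f = f(L/D)V²/2g = 626.1 m
Total head H = z + h_f = 49.7 + 626.1 = 675.8 m
P_hyd = ρgQH = 998.6·9.81·0.00506·675.8 = 33.50 kW
P_shaft = P_hyd/η = 33.50/0.79 = 42.40 kW

P_shaft ≈ 42.4 kW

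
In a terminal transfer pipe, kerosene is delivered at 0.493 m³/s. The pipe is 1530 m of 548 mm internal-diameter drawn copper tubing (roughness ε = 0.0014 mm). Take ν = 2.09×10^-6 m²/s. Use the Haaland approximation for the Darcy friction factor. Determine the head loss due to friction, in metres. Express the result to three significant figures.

V = 4Q/(πD²) = 4·0.493/(π·0.548²) = 2.090 m/s
Re = VD/ν = 2.090·0.548/2.09×10^-6 = 5.48×10^5 → turbulent
ε/D = 0.0014/548 = 2.55×10^-6
Haaland: f = 0.01288
h_f = f(L/D)V²/(2g) = 0.01288·(1530/0.548)·2.090²/(2·9.81) = 8.009 m

h_f ≈ 8.01 m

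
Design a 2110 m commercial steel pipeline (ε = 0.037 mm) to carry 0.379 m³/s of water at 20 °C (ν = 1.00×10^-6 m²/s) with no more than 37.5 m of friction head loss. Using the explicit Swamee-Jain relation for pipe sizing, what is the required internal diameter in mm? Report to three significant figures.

Swamee-Jain (Type III): D = 0.66·[ε^1.25·(LQ²/(gh_f))^4.75 + ν·Q^9.4·(L/(gh_f))^5.2]^0.04
LQ²/(gh_f) = 0.8239; L/(gh_f) = 5.736
Term 1 = ε^1.25·(…)^4.75 = 1.15×10^-6; Term 2 = ν·Q^9.4·(…)^5.2 = 9.63×10^-7
D = 0.66·(1.15×10^-6 + 9.63×10^-7)^0.04 = 0.3913 m = 391 mm
Check: V = 3.15 m/s, Re = 1.23×10^6, f = 0.01320, h_f = 36.0 m ≈ 37.5 m ✓

D ≈ 391 mm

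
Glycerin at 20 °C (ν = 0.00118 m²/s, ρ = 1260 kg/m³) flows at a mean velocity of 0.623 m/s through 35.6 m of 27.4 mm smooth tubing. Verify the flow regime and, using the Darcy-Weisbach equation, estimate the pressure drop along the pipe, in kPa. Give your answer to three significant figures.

Re = VD/ν = 0.623·0.02740/0.00118 = 14.5 → laminar (Re < 2300)
f = 64/Re = 4.424
h_f = f(L/D)V²/(2g) = 4.424·(35.6/0.02740)·0.623²/(2·9.81) = 113.7 m
Δp = ρg·h_f = 1260·9.81·113.7 = 1406 kPa

Δp ≈ 1410 kPa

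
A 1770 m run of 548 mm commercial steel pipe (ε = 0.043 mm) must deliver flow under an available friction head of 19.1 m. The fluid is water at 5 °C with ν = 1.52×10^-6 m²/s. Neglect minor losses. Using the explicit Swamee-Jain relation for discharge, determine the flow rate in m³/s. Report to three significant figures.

Q ≈ 0.704 m³/s

Swamee-Jain (Type II): Q = -0.965·√(gD⁵h_f/L)·ln[ε/(3.7D) + √(3.17ν²L/(gD³h_f))]
√(gD⁵h_f/L) = √(9.81·0.548⁵·19.1/1770) = 0.07233
ε/(3.7D) = 2.12×10^-5; √(3.17ν²L/(gD³h_f)) = 2.05×10^-5
Q = -0.965·0.07233·ln(4.171×10^-5) = 0.7039 m³/s
Check: V = 2.98 m/s, Re = 1.08×10^6, f = 0.01309, h_f = 19.2 m ≈ 19.1 m ✓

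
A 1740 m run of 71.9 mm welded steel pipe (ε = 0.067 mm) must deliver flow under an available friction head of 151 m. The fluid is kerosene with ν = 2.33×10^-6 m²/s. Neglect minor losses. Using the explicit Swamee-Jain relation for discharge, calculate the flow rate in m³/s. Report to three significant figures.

Swamee-Jain (Type II): Q = -0.965·√(gD⁵h_f/L)·ln[ε/(3.7D) + √(3.17ν²L/(gD³h_f))]
√(gD⁵h_f/L) = √(9.81·0.0719⁵·151/1740) = 0.001279
ε/(3.7D) = 2.52×10^-4; √(3.17ν²L/(gD³h_f)) = 2.33×10^-4
Q = -0.965·0.001279·ln(4.851×10^-4) = 0.009419 m³/s
Check: V = 2.32 m/s, Re = 7.16×10^4, f = 0.02291, h_f = 152 m ≈ 151 m ✓

Q ≈ 0.00942 m³/s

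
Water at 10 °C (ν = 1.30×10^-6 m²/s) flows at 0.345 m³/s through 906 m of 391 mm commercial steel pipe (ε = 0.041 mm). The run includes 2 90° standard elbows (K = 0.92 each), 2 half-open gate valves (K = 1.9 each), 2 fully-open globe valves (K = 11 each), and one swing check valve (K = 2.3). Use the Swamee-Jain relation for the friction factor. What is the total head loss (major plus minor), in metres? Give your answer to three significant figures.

H_L ≈ 26.0 m

V = 4Q/(πD²) = 2.873 m/s; V²/2g = 0.4208 m
Re = 8.64×10^5, ε/D = 1.05×10^-4 → f = 0.01375 (Swamee-Jain)
Major: h_f = f(L/D)·V²/2g = 0.01375·2317·0.4208 = 13.40 m
Minor: ΣK = 29.9; h_m = ΣK·V²/2g = 12.60 m
Total H_L = 13.40 + 12.60 = 26.00 m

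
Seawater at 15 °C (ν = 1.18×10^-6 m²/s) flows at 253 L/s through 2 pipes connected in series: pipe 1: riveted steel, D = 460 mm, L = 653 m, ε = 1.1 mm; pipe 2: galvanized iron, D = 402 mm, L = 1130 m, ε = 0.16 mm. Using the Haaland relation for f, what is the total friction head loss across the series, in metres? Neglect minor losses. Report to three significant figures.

Pipe 1: V = 1.522 m/s, Re = 5.93×10^5, ε/D = 0.00239, f = 0.02486, h_1 = f(L/D)V²/2g = 4.169 m
Pipe 2: V = 1.993 m/s, Re = 6.79×10^5, ε/D = 3.98×10^-4, f = 0.01665, h_2 = f(L/D)V²/2g = 9.480 m
Series → Q common, losses add: H = Σh = 13.65 m

H ≈ 13.6 m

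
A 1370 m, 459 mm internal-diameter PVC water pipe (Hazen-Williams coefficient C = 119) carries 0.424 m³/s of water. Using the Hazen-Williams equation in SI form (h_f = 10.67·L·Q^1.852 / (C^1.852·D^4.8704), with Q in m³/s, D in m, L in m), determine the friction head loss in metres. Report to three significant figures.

h_f = 10.67·1370·0.424^1.852 / (119^1.852·0.459^4.8704) = 18.97 m

h_f ≈ 19.0 m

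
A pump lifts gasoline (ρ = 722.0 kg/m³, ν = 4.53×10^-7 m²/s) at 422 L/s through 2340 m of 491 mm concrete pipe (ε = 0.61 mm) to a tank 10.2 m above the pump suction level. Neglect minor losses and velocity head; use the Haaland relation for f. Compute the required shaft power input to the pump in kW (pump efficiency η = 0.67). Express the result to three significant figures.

P_shaft ≈ 158 kW

V = 4Q/(πD²) = 2.229 m/s; Re = 2.42×10^6; ε/D = 0.00124; f = 0.02085
h_f = f(L/D)V²/2g = 25.16 m
Total head H = z + h_f = 10.2 + 25.16 = 35.36 m
P_hyd = ρgQH = 722.0·9.81·0.422·35.36 = 105.7 kW
P_shaft = P_hyd/η = 105.7/0.67 = 157.7 kW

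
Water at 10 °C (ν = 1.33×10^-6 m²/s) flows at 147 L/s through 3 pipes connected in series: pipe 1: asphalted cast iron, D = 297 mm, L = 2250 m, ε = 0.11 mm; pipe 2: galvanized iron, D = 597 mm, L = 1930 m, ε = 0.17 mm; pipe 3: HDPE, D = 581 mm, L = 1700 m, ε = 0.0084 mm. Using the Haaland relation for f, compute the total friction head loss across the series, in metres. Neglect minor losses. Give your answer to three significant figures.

Pipe 1: V = 2.122 m/s, Re = 4.74×10^5, ε/D = 3.70×10^-4, f = 0.01675, h_1 = f(L/D)V²/2g = 29.11 m
Pipe 2: V = 0.5251 m/s, Re = 2.36×10^5, ε/D = 2.85×10^-4, f = 0.01710, h_2 = f(L/D)V²/2g = 0.7770 m
Pipe 3: V = 0.5545 m/s, Re = 2.42×10^5, ε/D = 1.45×10^-5, f = 0.01504, h_3 = f(L/D)V²/2g = 0.6894 m
Series → Q common, losses add: H = Σh = 30.58 m

H ≈ 30.6 m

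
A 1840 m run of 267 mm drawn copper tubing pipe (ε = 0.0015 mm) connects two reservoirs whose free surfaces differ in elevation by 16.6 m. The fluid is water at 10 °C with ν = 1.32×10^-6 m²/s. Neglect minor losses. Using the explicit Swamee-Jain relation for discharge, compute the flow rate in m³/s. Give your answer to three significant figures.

Q ≈ 0.103 m³/s

Swamee-Jain (Type II): Q = -0.965·√(gD⁵h_f/L)·ln[ε/(3.7D) + √(3.17ν²L/(gD³h_f))]
√(gD⁵h_f/L) = √(9.81·0.267⁵·16.6/1840) = 0.01096
ε/(3.7D) = 1.52×10^-6; √(3.17ν²L/(gD³h_f)) = 5.73×10^-5
Q = -0.965·0.01096·ln(5.878×10^-5) = 0.1030 m³/s
Check: V = 1.84 m/s, Re = 3.72×10^5, f = 0.01389, h_f = 16.5 m ≈ 16.6 m ✓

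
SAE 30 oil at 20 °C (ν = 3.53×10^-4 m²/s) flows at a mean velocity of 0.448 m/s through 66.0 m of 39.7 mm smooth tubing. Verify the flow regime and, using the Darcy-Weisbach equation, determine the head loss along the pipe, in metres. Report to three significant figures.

h_f ≈ 21.6 m

Re = VD/ν = 0.448·0.03970/3.53×10^-4 = 50.4 → laminar (Re < 2300)
f = 64/Re = 1.270
h_f = f(L/D)V²/(2g) = 1.270·(66.0/0.03970)·0.448²/(2·9.81) = 21.60 m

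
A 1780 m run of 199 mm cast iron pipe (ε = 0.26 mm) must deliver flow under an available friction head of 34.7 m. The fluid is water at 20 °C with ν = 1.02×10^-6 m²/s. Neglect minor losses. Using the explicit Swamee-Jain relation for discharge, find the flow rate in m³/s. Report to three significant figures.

Swamee-Jain (Type II): Q = -0.965·√(gD⁵h_f/L)·ln[ε/(3.7D) + √(3.17ν²L/(gD³h_f))]
√(gD⁵h_f/L) = √(9.81·0.199⁵·34.7/1780) = 0.007725
ε/(3.7D) = 3.53×10^-4; √(3.17ν²L/(gD³h_f)) = 4.68×10^-5
Q = -0.965·0.007725·ln(3.999×10^-4) = 0.05833 m³/s
Check: V = 1.88 m/s, Re = 3.66×10^5, f = 0.02178, h_f = 34.9 m ≈ 34.7 m ✓

Q ≈ 0.0583 m³/s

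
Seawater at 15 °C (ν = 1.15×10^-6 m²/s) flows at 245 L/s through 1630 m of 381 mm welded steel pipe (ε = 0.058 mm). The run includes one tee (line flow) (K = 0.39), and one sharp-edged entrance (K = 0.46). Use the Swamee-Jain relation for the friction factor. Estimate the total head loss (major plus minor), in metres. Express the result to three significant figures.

V = 4Q/(πD²) = 2.149 m/s; V²/2g = 0.2354 m
Re = 7.12×10^5, ε/D = 1.52×10^-4 → f = 0.01457 (Swamee-Jain)
Major: h_f = f(L/D)·V²/2g = 0.01457·4278·0.2354 = 14.68 m
Minor: ΣK = 0.850; h_m = ΣK·V²/2g = 0.2001 m
Total H_L = 14.68 + 0.2001 = 14.88 m

H_L ≈ 14.9 m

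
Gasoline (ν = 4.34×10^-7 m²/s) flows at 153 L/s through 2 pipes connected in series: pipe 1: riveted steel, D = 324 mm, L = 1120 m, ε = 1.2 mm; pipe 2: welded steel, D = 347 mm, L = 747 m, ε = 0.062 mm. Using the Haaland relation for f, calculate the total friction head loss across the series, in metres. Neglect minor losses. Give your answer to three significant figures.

H ≈ 21.0 m

Pipe 1: V = 1.856 m/s, Re = 1.39×10^6, ε/D = 0.00370, f = 0.02792, h_1 = f(L/D)V²/2g = 16.94 m
Pipe 2: V = 1.618 m/s, Re = 1.29×10^6, ε/D = 1.79×10^-4, f = 0.01417, h_2 = f(L/D)V²/2g = 4.069 m
Series → Q common, losses add: H = Σh = 21.01 m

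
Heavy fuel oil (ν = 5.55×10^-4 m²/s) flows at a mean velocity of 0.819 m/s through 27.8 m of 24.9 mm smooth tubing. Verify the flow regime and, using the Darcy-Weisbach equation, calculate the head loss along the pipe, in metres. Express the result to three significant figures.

h_f ≈ 66.5 m

Re = VD/ν = 0.819·0.02490/5.55×10^-4 = 36.7 → laminar (Re < 2300)
f = 64/Re = 1.742
h_f = f(L/D)V²/(2g) = 1.742·(27.8/0.02490)·0.819²/(2·9.81) = 66.48 m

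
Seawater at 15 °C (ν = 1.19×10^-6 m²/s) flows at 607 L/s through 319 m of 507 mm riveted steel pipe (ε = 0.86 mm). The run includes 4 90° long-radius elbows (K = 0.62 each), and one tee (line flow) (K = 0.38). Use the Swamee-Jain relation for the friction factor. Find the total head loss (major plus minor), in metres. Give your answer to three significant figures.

V = 4Q/(πD²) = 3.007 m/s; V²/2g = 0.4608 m
Re = 1.28×10^6, ε/D = 0.00170 → f = 0.02266 (Swamee-Jain)
Major: h_f = f(L/D)·V²/2g = 0.02266·629.2·0.4608 = 6.568 m
Minor: ΣK = 2.86; h_m = ΣK·V²/2g = 1.318 m
Total H_L = 6.568 + 1.318 = 7.886 m

H_L ≈ 7.89 m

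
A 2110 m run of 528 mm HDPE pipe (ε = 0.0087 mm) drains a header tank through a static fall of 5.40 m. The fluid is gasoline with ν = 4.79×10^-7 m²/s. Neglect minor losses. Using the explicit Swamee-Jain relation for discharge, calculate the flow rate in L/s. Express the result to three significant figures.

Swamee-Jain (Type II): Q = -0.965·√(gD⁵h_f/L)·ln[ε/(3.7D) + √(3.17ν²L/(gD³h_f))]
√(gD⁵h_f/L) = √(9.81·0.528⁵·5.40/2110) = 0.03210
ε/(3.7D) = 4.45×10^-6; √(3.17ν²L/(gD³h_f)) = 1.40×10^-5
Q = -0.965·0.03210·ln(1.848×10^-5) = 0.3376 m³/s
Check: V = 1.54 m/s, Re = 1.70×10^6, f = 0.01118, h_f = 5.41 m ≈ 5.40 m ✓

Q ≈ 338 L/s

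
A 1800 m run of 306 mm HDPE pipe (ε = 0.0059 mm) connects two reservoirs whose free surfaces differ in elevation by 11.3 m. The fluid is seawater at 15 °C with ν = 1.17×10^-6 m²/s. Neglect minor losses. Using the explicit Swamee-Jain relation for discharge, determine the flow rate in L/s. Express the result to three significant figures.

Swamee-Jain (Type II): Q = -0.965·√(gD⁵h_f/L)·ln[ε/(3.7D) + √(3.17ν²L/(gD³h_f))]
√(gD⁵h_f/L) = √(9.81·0.306⁵·11.3/1800) = 0.01285
ε/(3.7D) = 5.21×10^-6; √(3.17ν²L/(gD³h_f)) = 4.96×10^-5
Q = -0.965·0.01285·ln(5.480×10^-5) = 0.1217 m³/s
Check: V = 1.65 m/s, Re = 4.33×10^5, f = 0.01371, h_f = 11.3 m ≈ 11.3 m ✓

Q ≈ 122 L/s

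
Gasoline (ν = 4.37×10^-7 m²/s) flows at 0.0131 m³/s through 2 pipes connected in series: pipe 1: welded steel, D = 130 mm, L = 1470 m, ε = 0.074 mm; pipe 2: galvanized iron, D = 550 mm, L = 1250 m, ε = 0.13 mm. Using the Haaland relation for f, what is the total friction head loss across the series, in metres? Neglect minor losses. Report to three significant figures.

H ≈ 10.4 m

Pipe 1: V = 0.9869 m/s, Re = 2.94×10^5, ε/D = 5.69×10^-4, f = 0.01849, h_1 = f(L/D)V²/2g = 10.38 m
Pipe 2: V = 0.05514 m/s, Re = 6.94×10^4, ε/D = 2.36×10^-4, f = 0.02013, h_2 = f(L/D)V²/2g = 0.007090 m
Series → Q common, losses add: H = Σh = 10.39 m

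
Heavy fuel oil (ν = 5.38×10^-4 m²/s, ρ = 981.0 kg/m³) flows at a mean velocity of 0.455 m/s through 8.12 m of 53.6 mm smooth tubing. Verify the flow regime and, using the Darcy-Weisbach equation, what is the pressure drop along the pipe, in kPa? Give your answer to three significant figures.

Re = VD/ν = 0.455·0.05360/5.38×10^-4 = 45.3 → laminar (Re < 2300)
f = 64/Re = 1.412
h_f = f(L/D)V²/(2g) = 1.412·(8.12/0.05360)·0.455²/(2·9.81) = 2.257 m
Δp = ρg·h_f = 981.0·9.81·2.257 = 21.72 kPa

Δp ≈ 21.7 kPa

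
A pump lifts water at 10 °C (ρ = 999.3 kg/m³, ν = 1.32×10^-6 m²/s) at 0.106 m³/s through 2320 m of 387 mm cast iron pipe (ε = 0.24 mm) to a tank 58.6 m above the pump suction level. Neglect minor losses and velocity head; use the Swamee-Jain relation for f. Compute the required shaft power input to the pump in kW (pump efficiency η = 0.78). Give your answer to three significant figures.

V = 4Q/(πD²) = 0.9011 m/s; Re = 2.64×10^5; ε/D = 6.20×10^-4; f = 0.01914
h_f = f(L/D)V²/2g = 4.750 m
Total head H = z + h_f = 58.6 + 4.750 = 63.35 m
P_hyd = ρgQH = 999.3·9.81·0.106·63.35 = 65.83 kW
P_shaft = P_hyd/η = 65.83/0.78 = 84.40 kW

P_shaft ≈ 84.4 kW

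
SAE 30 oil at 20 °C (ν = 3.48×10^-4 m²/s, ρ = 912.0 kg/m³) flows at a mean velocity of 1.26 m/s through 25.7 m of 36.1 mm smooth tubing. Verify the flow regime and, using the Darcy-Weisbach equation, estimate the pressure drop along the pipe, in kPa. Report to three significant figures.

Re = VD/ν = 1.26·0.03610/3.48×10^-4 = 131 → laminar (Re < 2300)
f = 64/Re = 0.4896
h_f = f(L/D)V²/(2g) = 0.4896·(25.7/0.03610)·1.26²/(2·9.81) = 28.21 m
Δp = ρg·h_f = 912.0·9.81·28.21 = 252.4 kPa

Δp ≈ 252 kPa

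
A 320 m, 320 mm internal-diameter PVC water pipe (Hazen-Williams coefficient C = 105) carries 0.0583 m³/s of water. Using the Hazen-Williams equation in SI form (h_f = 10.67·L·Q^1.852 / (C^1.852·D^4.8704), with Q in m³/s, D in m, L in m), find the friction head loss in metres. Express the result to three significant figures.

h_f ≈ 0.821 m

h_f = 10.67·320·0.0583^1.852 / (105^1.852·0.320^4.8704) = 0.8207 m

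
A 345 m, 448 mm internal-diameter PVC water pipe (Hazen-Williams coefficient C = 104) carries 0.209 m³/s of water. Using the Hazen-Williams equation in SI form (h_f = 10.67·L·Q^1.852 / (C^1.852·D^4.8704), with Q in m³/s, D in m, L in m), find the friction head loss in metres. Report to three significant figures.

h_f = 10.67·345·0.209^1.852 / (104^1.852·0.448^4.8704) = 1.861 m

h_f ≈ 1.86 m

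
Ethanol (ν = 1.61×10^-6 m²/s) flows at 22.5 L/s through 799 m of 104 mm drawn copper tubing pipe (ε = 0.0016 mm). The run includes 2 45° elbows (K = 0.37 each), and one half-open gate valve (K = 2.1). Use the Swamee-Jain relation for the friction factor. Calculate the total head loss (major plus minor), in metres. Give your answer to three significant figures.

V = 4Q/(πD²) = 2.649 m/s; V²/2g = 0.3576 m
Re = 1.71×10^5, ε/D = 1.54×10^-5 → f = 0.01614 (Swamee-Jain)
Major: h_f = f(L/D)·V²/2g = 0.01614·7683·0.3576 = 44.35 m
Minor: ΣK = 2.84; h_m = ΣK·V²/2g = 1.015 m
Total H_L = 44.35 + 1.015 = 45.36 m

H_L ≈ 45.4 m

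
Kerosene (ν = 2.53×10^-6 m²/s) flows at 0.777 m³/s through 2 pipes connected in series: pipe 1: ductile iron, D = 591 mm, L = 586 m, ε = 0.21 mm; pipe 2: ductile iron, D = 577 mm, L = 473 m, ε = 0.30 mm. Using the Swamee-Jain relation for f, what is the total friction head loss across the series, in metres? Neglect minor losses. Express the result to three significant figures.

Pipe 1: V = 2.832 m/s, Re = 6.62×10^5, ε/D = 3.55×10^-4, f = 0.01653, h_1 = f(L/D)V²/2g = 6.702 m
Pipe 2: V = 2.972 m/s, Re = 6.78×10^5, ε/D = 5.20×10^-4, f = 0.01766, h_2 = f(L/D)V²/2g = 6.517 m
Series → Q common, losses add: H = Σh = 13.22 m

H ≈ 13.2 m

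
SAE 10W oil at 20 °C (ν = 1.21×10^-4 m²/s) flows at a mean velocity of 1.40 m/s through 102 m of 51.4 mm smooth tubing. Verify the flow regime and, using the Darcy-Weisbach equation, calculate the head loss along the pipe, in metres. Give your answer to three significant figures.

h_f ≈ 21.3 m

Re = VD/ν = 1.40·0.05140/1.21×10^-4 = 595 → laminar (Re < 2300)
f = 64/Re = 0.1076
h_f = f(L/D)V²/(2g) = 0.1076·(102/0.05140)·1.40²/(2·9.81) = 21.33 m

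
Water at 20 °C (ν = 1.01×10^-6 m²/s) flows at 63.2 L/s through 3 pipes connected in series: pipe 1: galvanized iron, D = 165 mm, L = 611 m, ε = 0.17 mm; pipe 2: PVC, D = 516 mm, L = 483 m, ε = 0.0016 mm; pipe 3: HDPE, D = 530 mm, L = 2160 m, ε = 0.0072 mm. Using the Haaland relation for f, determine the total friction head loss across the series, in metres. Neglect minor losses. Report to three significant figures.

Pipe 1: V = 2.956 m/s, Re = 4.83×10^5, ε/D = 0.00103, f = 0.02035, h_1 = f(L/D)V²/2g = 33.55 m
Pipe 2: V = 0.3022 m/s, Re = 1.54×10^5, ε/D = 3.10×10^-6, f = 0.01633, h_2 = f(L/D)V²/2g = 0.07114 m
Pipe 3: V = 0.2865 m/s, Re = 1.50×10^5, ε/D = 1.36×10^-5, f = 0.01647, h_3 = f(L/D)V²/2g = 0.2807 m
Series → Q common, losses add: H = Σh = 33.90 m

H ≈ 33.9 m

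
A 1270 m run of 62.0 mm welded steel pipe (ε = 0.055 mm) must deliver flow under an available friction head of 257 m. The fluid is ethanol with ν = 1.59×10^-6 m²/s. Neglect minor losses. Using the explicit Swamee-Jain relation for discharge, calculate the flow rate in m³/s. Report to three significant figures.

Q ≈ 0.0103 m³/s

Swamee-Jain (Type II): Q = -0.965·√(gD⁵h_f/L)·ln[ε/(3.7D) + √(3.17ν²L/(gD³h_f))]
√(gD⁵h_f/L) = √(9.81·0.0620⁵·257/1270) = 0.001349
ε/(3.7D) = 2.40×10^-4; √(3.17ν²L/(gD³h_f)) = 1.30×10^-4
Q = -0.965·0.001349·ln(3.699×10^-4) = 0.01028 m³/s
Check: V = 3.41 m/s, Re = 1.33×10^5, f = 0.02138, h_f = 259 m ≈ 257 m ✓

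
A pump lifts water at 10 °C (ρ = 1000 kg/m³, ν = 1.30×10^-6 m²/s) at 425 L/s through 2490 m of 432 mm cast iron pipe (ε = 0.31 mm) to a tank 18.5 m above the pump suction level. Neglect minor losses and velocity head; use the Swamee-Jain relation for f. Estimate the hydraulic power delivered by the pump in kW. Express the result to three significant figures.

V = 4Q/(πD²) = 2.900 m/s; Re = 9.64×10^5; ε/D = 7.18×10^-4; f = 0.01864
h_f = f(L/D)V²/2g = 46.04 m
Total head H = z + h_f = 18.5 + 46.04 = 64.54 m
P_hyd = ρgQH = 1000·9.81·0.425·64.54 = 269.1 kW

P_hyd ≈ 269 kW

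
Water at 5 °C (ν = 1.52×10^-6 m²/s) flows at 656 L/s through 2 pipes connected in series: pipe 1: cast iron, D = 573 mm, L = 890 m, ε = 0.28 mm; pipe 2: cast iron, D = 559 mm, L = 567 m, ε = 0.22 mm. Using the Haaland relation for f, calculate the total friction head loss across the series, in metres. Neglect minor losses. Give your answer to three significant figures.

H ≈ 14.8 m

Pipe 1: V = 2.544 m/s, Re = 9.59×10^5, ε/D = 4.89×10^-4, f = 0.01711, h_1 = f(L/D)V²/2g = 8.767 m
Pipe 2: V = 2.673 m/s, Re = 9.83×10^5, ε/D = 3.94×10^-4, f = 0.01640, h_2 = f(L/D)V²/2g = 6.058 m
Series → Q common, losses add: H = Σh = 14.82 m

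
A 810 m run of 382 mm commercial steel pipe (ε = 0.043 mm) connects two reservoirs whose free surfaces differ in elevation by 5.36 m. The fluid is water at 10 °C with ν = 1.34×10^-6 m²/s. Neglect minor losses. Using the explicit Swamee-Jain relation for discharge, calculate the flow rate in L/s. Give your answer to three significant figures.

Swamee-Jain (Type II): Q = -0.965·√(gD⁵h_f/L)·ln[ε/(3.7D) + √(3.17ν²L/(gD³h_f))]
√(gD⁵h_f/L) = √(9.81·0.382⁵·5.36/810) = 0.02298
ε/(3.7D) = 3.04×10^-5; √(3.17ν²L/(gD³h_f)) = 3.97×10^-5
Q = -0.965·0.02298·ln(7.008×10^-5) = 0.2121 m³/s
Check: V = 1.85 m/s, Re = 5.28×10^5, f = 0.01453, h_f = 5.38 m ≈ 5.36 m ✓

Q ≈ 212 L/s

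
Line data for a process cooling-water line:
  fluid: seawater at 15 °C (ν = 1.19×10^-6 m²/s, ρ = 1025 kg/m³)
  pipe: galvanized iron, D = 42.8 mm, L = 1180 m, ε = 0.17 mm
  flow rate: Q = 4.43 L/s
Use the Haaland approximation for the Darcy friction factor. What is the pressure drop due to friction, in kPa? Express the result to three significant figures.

Δp ≈ 3930 kPa

V = 4Q/(πD²) = 4·0.00443/(π·0.0428²) = 3.079 m/s
Re = VD/ν = 3.079·0.0428/1.19×10^-6 = 1.11×10^5 → turbulent
ε/D = 0.17/42.8 = 0.00397
Haaland: f = 0.02930
h_f = f(L/D)V²/(2g) = 0.02930·(1180/0.0428)·3.079²/(2·9.81) = 390.4 m
Δp = ρg·h_f = 1025·9.81·390.4 = 3926 kPa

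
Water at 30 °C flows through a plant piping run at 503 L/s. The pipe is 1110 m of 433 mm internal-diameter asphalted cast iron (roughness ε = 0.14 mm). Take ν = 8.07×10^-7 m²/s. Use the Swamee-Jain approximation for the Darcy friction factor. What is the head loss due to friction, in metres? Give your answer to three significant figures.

h_f ≈ 23.9 m

V = 4Q/(πD²) = 4·0.503/(π·0.433²) = 3.416 m/s
Re = VD/ν = 3.416·0.433/8.07×10^-7 = 1.83×10^6 → turbulent
ε/D = 0.14/433 = 3.23×10^-4
Swamee-Jain: f = 0.01565
h_f = f(L/D)V²/(2g) = 0.01565·(1110/0.433)·3.416²/(2·9.81) = 23.85 m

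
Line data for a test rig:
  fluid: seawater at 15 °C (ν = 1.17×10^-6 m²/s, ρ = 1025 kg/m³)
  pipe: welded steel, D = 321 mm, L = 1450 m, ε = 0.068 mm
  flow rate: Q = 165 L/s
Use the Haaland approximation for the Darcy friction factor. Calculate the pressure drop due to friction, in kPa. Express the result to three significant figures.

Δp ≈ 147 kPa

V = 4Q/(πD²) = 4·0.165/(π·0.321²) = 2.039 m/s
Re = VD/ν = 2.039·0.321/1.17×10^-6 = 5.59×10^5 → turbulent
ε/D = 0.068/321 = 2.12×10^-4
Haaland: f = 0.01527
h_f = f(L/D)V²/(2g) = 0.01527·(1450/0.321)·2.039²/(2·9.81) = 14.61 m
Δp = ρg·h_f = 1025·9.81·14.61 = 146.9 kPa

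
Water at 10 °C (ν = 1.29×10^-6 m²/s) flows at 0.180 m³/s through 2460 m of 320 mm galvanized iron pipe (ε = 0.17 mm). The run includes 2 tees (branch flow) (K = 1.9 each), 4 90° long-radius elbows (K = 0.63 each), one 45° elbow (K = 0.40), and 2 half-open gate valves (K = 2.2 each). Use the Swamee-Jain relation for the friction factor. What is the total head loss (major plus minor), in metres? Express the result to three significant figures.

H_L ≈ 37.9 m

V = 4Q/(πD²) = 2.238 m/s; V²/2g = 0.2553 m
Re = 5.55×10^5, ε/D = 5.31×10^-4 → f = 0.01788 (Swamee-Jain)
Major: h_f = f(L/D)·V²/2g = 0.01788·7688·0.2553 = 35.10 m
Minor: ΣK = 11.1; h_m = ΣK·V²/2g = 2.839 m
Total H_L = 35.10 + 2.839 = 37.94 m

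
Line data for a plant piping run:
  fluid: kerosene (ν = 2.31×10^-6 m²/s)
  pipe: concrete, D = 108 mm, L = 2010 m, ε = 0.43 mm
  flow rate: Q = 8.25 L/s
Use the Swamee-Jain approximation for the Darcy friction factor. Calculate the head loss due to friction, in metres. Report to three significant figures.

h_f ≈ 24.0 m

V = 4Q/(πD²) = 4·0.00825/(π·0.108²) = 0.9006 m/s
Re = VD/ν = 0.9006·0.108/2.31×10^-6 = 4.21×10^4 → turbulent
ε/D = 0.43/108 = 0.00398
Swamee-Jain: f = 0.03117
h_f = f(L/D)V²/(2g) = 0.03117·(2010/0.108)·0.9006²/(2·9.81) = 23.98 m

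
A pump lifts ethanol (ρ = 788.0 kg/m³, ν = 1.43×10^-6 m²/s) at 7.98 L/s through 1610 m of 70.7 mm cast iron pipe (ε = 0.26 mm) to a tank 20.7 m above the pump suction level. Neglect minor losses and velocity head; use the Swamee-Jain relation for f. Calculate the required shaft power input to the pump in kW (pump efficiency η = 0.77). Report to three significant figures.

V = 4Q/(πD²) = 2.033 m/s; Re = 1.00×10^5; ε/D = 0.00368; f = 0.02912
h_f = f(L/D)V²/2g = 139.6 m
Total head H = z + h_f = 20.7 + 139.6 = 160.3 m
P_hyd = ρgQH = 788.0·9.81·0.00798·160.3 = 9.891 kW
P_shaft = P_hyd/η = 9.891/0.77 = 12.85 kW

P_shaft ≈ 12.8 kW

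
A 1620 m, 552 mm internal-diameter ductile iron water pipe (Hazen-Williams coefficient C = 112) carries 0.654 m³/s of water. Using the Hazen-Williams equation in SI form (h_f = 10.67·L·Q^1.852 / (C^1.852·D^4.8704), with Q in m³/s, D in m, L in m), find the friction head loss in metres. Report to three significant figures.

h_f ≈ 22.8 m

h_f = 10.67·1620·0.654^1.852 / (112^1.852·0.552^4.8704) = 22.79 m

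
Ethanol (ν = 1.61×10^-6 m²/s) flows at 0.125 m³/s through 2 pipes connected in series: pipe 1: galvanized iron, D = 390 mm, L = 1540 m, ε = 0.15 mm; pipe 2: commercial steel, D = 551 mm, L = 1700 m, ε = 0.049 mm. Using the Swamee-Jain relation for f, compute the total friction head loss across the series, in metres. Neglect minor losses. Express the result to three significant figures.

H ≈ 4.66 m

Pipe 1: V = 1.046 m/s, Re = 2.53×10^5, ε/D = 3.85×10^-4, f = 0.01789, h_1 = f(L/D)V²/2g = 3.941 m
Pipe 2: V = 0.5242 m/s, Re = 1.79×10^5, ε/D = 8.89×10^-5, f = 0.01659, h_2 = f(L/D)V²/2g = 0.7170 m
Series → Q common, losses add: H = Σh = 4.658 m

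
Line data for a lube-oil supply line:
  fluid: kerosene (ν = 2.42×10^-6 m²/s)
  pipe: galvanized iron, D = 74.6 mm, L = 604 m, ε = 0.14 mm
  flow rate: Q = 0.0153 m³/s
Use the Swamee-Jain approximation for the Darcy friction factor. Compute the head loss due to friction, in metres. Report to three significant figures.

V = 4Q/(πD²) = 4·0.0153/(π·0.0746²) = 3.500 m/s
Re = VD/ν = 3.500·0.0746/2.42×10^-6 = 1.08×10^5 → turbulent
ε/D = 0.14/74.6 = 0.00188
Swamee-Jain: f = 0.02488
h_f = f(L/D)V²/(2g) = 0.02488·(604/0.0746)·3.500²/(2·9.81) = 125.8 m

h_f ≈ 126 m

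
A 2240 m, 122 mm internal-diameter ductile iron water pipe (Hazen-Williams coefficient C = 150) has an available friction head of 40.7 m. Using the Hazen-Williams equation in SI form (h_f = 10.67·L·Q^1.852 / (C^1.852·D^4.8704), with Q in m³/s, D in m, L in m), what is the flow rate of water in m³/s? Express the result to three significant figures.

Q ≈ 0.0190 m³/s

Rearranging: Q = [h_f·C^1.852·D^4.8704 / (10.67·L)]^(1/1.852)
Q = [40.7·150^1.852·0.122^4.8704 / (10.67·2240)]^0.540 = 0.01898 m³/s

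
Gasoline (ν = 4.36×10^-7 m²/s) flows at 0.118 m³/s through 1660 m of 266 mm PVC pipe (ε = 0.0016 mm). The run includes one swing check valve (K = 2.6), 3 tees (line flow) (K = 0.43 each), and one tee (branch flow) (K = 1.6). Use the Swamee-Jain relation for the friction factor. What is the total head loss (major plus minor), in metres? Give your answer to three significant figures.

H_L ≈ 17.5 m

V = 4Q/(πD²) = 2.123 m/s; V²/2g = 0.2298 m
Re = 1.30×10^6, ε/D = 6.02×10^-6 → f = 0.01129 (Swamee-Jain)
Major: h_f = f(L/D)·V²/2g = 0.01129·6241·0.2298 = 16.20 m
Minor: ΣK = 5.49; h_m = ΣK·V²/2g = 1.262 m
Total H_L = 16.20 + 1.262 = 17.46 m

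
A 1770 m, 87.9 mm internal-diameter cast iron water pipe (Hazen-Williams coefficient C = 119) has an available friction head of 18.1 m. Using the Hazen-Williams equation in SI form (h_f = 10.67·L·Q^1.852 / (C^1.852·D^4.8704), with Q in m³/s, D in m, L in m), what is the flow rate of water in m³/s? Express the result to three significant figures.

Rearranging: Q = [h_f·C^1.852·D^4.8704 / (10.67·L)]^(1/1.852)
Q = [18.1·119^1.852·0.0879^4.8704 / (10.67·1770)]^0.540 = 0.004662 m³/s

Q ≈ 0.00466 m³/s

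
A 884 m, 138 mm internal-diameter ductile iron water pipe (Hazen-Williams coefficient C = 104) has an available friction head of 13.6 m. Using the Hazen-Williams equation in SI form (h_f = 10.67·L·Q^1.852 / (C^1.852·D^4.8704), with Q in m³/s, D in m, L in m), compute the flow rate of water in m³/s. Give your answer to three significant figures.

Rearranging: Q = [h_f·C^1.852·D^4.8704 / (10.67·L)]^(1/1.852)
Q = [13.6·104^1.852·0.138^4.8704 / (10.67·884)]^0.540 = 0.01664 m³/s

Q ≈ 0.0166 m³/s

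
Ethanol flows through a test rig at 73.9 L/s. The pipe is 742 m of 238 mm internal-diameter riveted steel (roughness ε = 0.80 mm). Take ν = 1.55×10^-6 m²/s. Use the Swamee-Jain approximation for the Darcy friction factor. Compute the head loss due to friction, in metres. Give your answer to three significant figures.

V = 4Q/(πD²) = 4·0.0739/(π·0.238²) = 1.661 m/s
Re = VD/ν = 1.661·0.238/1.55×10^-6 = 2.55×10^5 → turbulent
ε/D = 0.80/238 = 0.00336
Swamee-Jain: f = 0.02767
h_f = f(L/D)V²/(2g) = 0.02767·(742/0.238)·1.661²/(2·9.81) = 12.13 m

h_f ≈ 12.1 m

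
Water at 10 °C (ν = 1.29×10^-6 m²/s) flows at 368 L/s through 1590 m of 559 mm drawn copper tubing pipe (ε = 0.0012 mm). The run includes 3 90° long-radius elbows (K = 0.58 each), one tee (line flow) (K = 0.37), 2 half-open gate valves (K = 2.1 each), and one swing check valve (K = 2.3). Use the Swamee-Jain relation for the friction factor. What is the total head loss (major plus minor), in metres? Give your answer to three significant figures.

V = 4Q/(πD²) = 1.499 m/s; V²/2g = 0.1146 m
Re = 6.50×10^5, ε/D = 2.15×10^-6 → f = 0.01254 (Swamee-Jain)
Major: h_f = f(L/D)·V²/2g = 0.01254·2844·0.1146 = 4.087 m
Minor: ΣK = 8.61; h_m = ΣK·V²/2g = 0.9867 m
Total H_L = 4.087 + 0.9867 = 5.074 m

H_L ≈ 5.07 m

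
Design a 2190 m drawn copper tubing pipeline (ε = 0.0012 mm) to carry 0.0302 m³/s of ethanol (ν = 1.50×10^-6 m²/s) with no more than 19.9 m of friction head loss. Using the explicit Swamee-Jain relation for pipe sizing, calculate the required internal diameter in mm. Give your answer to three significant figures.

Swamee-Jain (Type III): D = 0.66·[ε^1.25·(LQ²/(gh_f))^4.75 + ν·Q^9.4·(L/(gh_f))^5.2]^0.04
LQ²/(gh_f) = 0.01023; L/(gh_f) = 11.22
Term 1 = ε^1.25·(…)^4.75 = 1.40×10^-17; Term 2 = ν·Q^9.4·(…)^5.2 = 2.23×10^-15
D = 0.66·(1.40×10^-17 + 2.23×10^-15)^0.04 = 0.1712 m = 171 mm
Check: V = 1.31 m/s, Re = 1.50×10^5, f = 0.01650, h_f = 18.5 m ≈ 19.9 m ✓

D ≈ 171 mm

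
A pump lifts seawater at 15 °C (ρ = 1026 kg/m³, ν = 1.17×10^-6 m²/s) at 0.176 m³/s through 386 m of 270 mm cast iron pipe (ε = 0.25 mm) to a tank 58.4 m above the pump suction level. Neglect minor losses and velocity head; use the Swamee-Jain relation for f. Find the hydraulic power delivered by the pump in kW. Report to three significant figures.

V = 4Q/(πD²) = 3.074 m/s; Re = 7.09×10^5; ε/D = 9.26×10^-4; f = 0.01983
h_f = f(L/D)V²/2g = 13.65 m
Total head H = z + h_f = 58.4 + 13.65 = 72.05 m
P_hyd = ρgQH = 1026·9.81·0.176·72.05 = 127.6 kW

P_hyd ≈ 128 kW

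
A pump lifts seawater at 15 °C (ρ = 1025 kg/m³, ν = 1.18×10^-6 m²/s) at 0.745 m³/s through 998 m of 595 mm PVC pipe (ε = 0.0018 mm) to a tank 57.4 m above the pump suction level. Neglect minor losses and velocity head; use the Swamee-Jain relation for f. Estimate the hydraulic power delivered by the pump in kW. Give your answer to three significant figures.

P_hyd ≈ 481 kW

V = 4Q/(πD²) = 2.679 m/s; Re = 1.35×10^6; ε/D = 3.03×10^-6; f = 0.01113
h_f = f(L/D)V²/2g = 6.833 m
Total head H = z + h_f = 57.4 + 6.833 = 64.23 m
P_hyd = ρgQH = 1025·9.81·0.745·64.23 = 481.2 kW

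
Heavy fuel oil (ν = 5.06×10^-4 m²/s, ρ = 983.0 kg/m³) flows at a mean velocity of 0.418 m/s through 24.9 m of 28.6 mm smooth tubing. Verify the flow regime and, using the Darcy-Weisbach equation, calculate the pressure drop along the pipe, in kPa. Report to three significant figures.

Re = VD/ν = 0.418·0.02860/5.06×10^-4 = 23.6 → laminar (Re < 2300)
f = 64/Re = 2.709
h_f = f(L/D)V²/(2g) = 2.709·(24.9/0.02860)·0.418²/(2·9.81) = 21.00 m
Δp = ρg·h_f = 983.0·9.81·21.00 = 202.5 kPa

Δp ≈ 203 kPa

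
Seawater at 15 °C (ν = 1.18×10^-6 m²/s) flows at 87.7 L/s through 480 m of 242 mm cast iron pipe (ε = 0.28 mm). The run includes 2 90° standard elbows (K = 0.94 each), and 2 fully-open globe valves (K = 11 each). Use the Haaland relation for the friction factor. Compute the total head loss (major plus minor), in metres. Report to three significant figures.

H_L ≈ 12.1 m

V = 4Q/(πD²) = 1.907 m/s; V²/2g = 0.1853 m
Re = 3.91×10^5, ε/D = 0.00116 → f = 0.02099 (Haaland)
Major: h_f = f(L/D)·V²/2g = 0.02099·1983·0.1853 = 7.714 m
Minor: ΣK = 23.9; h_m = ΣK·V²/2g = 4.425 m
Total H_L = 7.714 + 4.425 = 12.14 m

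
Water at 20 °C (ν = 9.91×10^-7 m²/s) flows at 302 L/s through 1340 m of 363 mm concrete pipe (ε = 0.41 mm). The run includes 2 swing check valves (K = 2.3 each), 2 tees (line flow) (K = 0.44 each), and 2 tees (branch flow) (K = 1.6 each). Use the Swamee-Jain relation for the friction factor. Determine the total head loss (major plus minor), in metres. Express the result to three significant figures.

V = 4Q/(πD²) = 2.918 m/s; V²/2g = 0.4340 m
Re = 1.07×10^6, ε/D = 0.00113 → f = 0.02058 (Swamee-Jain)
Major: h_f = f(L/D)·V²/2g = 0.02058·3691·0.4340 = 32.97 m
Minor: ΣK = 8.68; h_m = ΣK·V²/2g = 3.767 m
Total H_L = 32.97 + 3.767 = 36.73 m

H_L ≈ 36.7 m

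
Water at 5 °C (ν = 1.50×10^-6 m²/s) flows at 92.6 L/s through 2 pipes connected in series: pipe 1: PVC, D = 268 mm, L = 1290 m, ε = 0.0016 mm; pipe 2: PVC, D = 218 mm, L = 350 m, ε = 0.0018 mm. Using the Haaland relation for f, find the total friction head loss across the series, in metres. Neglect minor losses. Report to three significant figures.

Pipe 1: V = 1.642 m/s, Re = 2.93×10^5, ε/D = 5.97×10^-6, f = 0.01445, h_1 = f(L/D)V²/2g = 9.553 m
Pipe 2: V = 2.481 m/s, Re = 3.61×10^5, ε/D = 8.26×10^-6, f = 0.01394, h_2 = f(L/D)V²/2g = 7.019 m
Series → Q common, losses add: H = Σh = 16.57 m

H ≈ 16.6 m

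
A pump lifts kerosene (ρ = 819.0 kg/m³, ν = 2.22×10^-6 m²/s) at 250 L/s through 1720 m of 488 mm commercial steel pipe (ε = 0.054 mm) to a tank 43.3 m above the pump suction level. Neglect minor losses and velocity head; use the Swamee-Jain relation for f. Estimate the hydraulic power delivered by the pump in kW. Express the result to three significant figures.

V = 4Q/(πD²) = 1.337 m/s; Re = 2.94×10^5; ε/D = 1.11×10^-4; f = 0.01558
h_f = f(L/D)V²/2g = 5.001 m
Total head H = z + h_f = 43.3 + 5.001 = 48.30 m
P_hyd = ρgQH = 819.0·9.81·0.250·48.30 = 97.02 kW

P_hyd ≈ 97.0 kW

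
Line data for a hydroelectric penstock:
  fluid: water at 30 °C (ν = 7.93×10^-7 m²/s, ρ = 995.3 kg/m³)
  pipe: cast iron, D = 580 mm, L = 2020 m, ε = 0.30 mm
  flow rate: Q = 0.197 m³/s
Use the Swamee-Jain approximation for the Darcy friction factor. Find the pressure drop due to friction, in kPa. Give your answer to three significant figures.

Δp ≈ 17.2 kPa

V = 4Q/(πD²) = 4·0.197/(π·0.580²) = 0.7456 m/s
Re = VD/ν = 0.7456·0.580/7.93×10^-7 = 5.45×10^5 → turbulent
ε/D = 0.30/580 = 5.17×10^-4
Swamee-Jain: f = 0.01781
h_f = f(L/D)V²/(2g) = 0.01781·(2020/0.580)·0.7456²/(2·9.81) = 1.758 m
Δp = ρg·h_f = 995.3·9.81·1.758 = 17.16 kPa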